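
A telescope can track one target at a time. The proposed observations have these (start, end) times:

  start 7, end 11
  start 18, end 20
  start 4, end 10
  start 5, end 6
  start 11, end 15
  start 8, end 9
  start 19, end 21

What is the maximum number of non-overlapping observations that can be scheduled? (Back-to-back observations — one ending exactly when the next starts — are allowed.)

4

By end time: (5,6), (8,9), (4,10), (7,11), (11,15), (18,20), (19,21).
Pick (5,6); next start ≥ 6 → (8,9); next start ≥ 9 → (11,15); next start ≥ 15 → (18,20).
Selected 4 observations.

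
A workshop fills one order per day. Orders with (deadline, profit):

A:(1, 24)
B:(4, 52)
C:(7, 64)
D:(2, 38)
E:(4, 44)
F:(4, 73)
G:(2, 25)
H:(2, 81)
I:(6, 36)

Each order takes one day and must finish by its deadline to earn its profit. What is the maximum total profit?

350

Take jobs in profit order; each goes to the latest open slot no later than its deadline.
By profit: H(d2,81), F(d4,73), C(d7,64), B(d4,52), E(d4,44), D(d2,38), I(d6,36), G(d2,25), A(d1,24)
H→slot 2; F→slot 4; C→slot 7; B→slot 3; E→slot 1; D skipped; I→slot 6; G skipped; A skipped.
Profit = 44 + 81 + 52 + 73 + 36 + 64 = 350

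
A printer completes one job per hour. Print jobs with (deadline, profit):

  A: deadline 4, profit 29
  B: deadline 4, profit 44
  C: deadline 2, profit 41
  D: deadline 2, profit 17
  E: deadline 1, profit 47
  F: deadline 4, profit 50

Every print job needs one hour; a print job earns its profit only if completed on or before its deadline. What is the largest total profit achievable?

By profit: F(d4,50), E(d1,47), B(d4,44), C(d2,41), A(d4,29), D(d2,17)
F→slot 4; E→slot 1; B→slot 3; C→slot 2; A skipped; D skipped.
Profit = 47 + 41 + 44 + 50 = 182

182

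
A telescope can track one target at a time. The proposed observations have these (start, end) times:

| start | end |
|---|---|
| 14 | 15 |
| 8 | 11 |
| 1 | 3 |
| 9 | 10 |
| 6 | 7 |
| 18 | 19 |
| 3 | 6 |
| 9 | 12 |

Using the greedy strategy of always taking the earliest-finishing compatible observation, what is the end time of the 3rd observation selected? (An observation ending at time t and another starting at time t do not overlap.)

Sort by end time and greedily take each interval whose start is ≥ the last chosen end.
Sorted by end: (1,3)  (3,6)  (6,7)  (9,10)  (8,11)  (9,12)  (14,15)  (18,19)
take (1,3); take (3,6); take (6,7); take (9,10); take (14,15); take (18,19).
Selected: (1,3) (3,6) (6,7) (9,10) (14,15) (18,19)

7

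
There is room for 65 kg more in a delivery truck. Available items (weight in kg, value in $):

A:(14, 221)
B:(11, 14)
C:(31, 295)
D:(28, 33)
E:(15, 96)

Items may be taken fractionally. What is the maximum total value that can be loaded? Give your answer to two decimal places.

618.36

Greedy by value/weight ratio, highest first.
Ratios (sorted): A 15.79, C 9.52, E 6.40, B 1.27, D 1.18
take A (14 @ 221); take C (31 @ 295); take E (15 @ 96); take 5/11 of B → 6.36. Capacity used 65/65.
Total value = 618.36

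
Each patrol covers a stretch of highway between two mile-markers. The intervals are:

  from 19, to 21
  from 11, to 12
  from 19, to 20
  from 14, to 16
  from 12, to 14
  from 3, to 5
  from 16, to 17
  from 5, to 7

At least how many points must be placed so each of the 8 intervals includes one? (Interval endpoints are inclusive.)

By right end: [3,5]  [5,7]  [11,12]  [12,14]  [14,16]  [16,17]  [19,20]  [19,21]
[3,5] uncovered → point at 5; [11,12] uncovered → point at 12; [14,16] uncovered → point at 16; [19,20] uncovered → point at 20.
Points: 5, 12, 16, 20 (4 total).

4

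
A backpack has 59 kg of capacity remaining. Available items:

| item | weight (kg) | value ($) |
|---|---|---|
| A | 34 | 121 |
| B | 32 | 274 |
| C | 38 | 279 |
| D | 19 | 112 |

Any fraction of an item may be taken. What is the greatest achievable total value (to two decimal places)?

Order: B (274/32=8.56) > C (279/38=7.34) > D (112/19=5.89) > A (121/34=3.56)
Fill: take B (32 @ 274) → take 27/38 of C → 198.24; 59/59 used.
Total value = 472.24

472.24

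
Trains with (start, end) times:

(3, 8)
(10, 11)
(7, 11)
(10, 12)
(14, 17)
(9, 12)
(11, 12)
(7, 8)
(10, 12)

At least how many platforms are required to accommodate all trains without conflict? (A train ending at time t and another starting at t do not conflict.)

Events (time:±→running): 3:+→1 7:+→2 7:+→3 8:-→2 8:-→1 9:+→2 10:+→3 10:+→4 10:+→5 … peak 5.

5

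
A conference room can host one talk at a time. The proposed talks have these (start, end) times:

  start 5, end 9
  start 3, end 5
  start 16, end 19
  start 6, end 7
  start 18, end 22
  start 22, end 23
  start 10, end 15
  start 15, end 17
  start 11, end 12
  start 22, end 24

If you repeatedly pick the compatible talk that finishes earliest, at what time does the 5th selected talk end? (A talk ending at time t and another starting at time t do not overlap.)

22

Greedy by earliest finish: after sorting by end time, pick each interval compatible with the last pick.
Sorted by end: (3,5)  (6,7)  (5,9)  (11,12)  (10,15)  (15,17)  (16,19)  (18,22)  (22,23)  (22,24)
take (3,5); take (6,7); take (11,12); take (15,17); skip (16,19); take (18,22); take (22,23).
Selected: (3,5) (6,7) (11,12) (15,17) (18,22) (22,23)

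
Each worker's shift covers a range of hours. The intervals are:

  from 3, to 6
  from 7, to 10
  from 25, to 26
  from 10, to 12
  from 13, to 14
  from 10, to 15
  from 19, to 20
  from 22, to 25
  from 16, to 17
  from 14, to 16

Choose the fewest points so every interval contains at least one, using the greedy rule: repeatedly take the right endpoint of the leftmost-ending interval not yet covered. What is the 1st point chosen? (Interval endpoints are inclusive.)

Sorted: [3,6] [7,10] [10,12] [13,14] [10,15] [14,16] [16,17] [19,20] [22,25] [25,26]
{[3,6]} hit by 6; {[7,10],[10,12]} hit by 10; {[13,14],[10,15],[14,16]} hit by 14; {[16,17]} hit by 17; {[19,20]} hit by 20; {[22,25],[25,26]} hit by 25.
Points: 6, 10, 14, 17, 20, 25 (6 total).

6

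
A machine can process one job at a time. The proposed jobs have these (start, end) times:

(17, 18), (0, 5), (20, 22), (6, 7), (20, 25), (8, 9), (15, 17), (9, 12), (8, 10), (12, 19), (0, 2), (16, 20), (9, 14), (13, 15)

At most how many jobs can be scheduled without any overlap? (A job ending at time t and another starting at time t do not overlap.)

8

Order by finish time; keep every interval that doesn't clash with the previous kept one.
Sorted by end: (0,2)  (0,5)  (6,7)  (8,9)  (8,10)  (9,12)  (9,14)  (13,15)  (15,17)  (17,18)  (12,19)  (16,20)  (20,22)  (20,25)
take (0,2); take (6,7); take (8,9); take (9,12); skip (9,14); take (13,15); take (15,17); take (17,18); skip (16,20); take (20,22); skip (20,25).
Selected 8 jobs.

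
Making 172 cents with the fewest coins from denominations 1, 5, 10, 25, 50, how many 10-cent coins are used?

Greedy: take as many of the largest coin as possible, then repeat with the remainder.
172 − 3×50→22 − 2×10→2 − 2×1→0
Count of 10: 2

2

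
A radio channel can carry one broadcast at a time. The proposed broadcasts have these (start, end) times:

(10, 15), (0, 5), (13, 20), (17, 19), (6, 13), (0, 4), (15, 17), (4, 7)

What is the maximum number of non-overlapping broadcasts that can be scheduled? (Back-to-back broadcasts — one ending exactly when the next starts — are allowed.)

Sorted by end: (0,4)  (0,5)  (4,7)  (6,13)  (10,15)  (15,17)  (17,19)  (13,20)
take (0,4); skip (0,5); take (4,7); take (10,15); take (15,17); take (17,19).
Selected 5 broadcasts.

5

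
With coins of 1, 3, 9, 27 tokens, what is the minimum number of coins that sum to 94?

Use the largest denomination that fits, subtract, and repeat.
94 − 3×27→13 − 1×9→4 − 1×3→1 − 1×1→0
Total coins = 3 + 1 + 1 + 1 = 6

6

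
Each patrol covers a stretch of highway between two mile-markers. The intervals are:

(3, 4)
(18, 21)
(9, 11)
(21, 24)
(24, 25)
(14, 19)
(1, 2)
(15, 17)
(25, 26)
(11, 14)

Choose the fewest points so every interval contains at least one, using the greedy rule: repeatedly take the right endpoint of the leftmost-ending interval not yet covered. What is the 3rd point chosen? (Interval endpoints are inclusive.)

Process intervals by earliest right end; each time one isn't hit yet, stab at its right endpoint.
Sorted: [1,2] [3,4] [9,11] [11,14] [15,17] [14,19] [18,21] [21,24] [24,25] [25,26]
{[1,2]} hit by 2; {[3,4]} hit by 4; {[9,11],[11,14]} hit by 11; {[15,17],[14,19]} hit by 17; {[18,21],[21,24]} hit by 21; {[24,25],[25,26]} hit by 25.
Points: 2, 4, 11, 17, 21, 25 (6 total).

11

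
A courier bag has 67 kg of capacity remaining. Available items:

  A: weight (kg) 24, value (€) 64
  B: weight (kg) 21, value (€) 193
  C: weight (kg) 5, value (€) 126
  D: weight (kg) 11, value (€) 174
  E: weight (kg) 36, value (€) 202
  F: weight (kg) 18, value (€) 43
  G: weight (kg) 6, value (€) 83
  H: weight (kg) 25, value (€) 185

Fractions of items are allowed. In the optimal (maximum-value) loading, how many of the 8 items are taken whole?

Order: C (126/5=25.20) > D (174/11=15.82) > G (83/6=13.83) > B (193/21=9.19) > H (185/25=7.40) > E (202/36=5.61) > A (64/24=2.67) > F (43/18=2.39)
Fill: take C (5 @ 126) → take D (11 @ 174) → take G (6 @ 83) → take B (21 @ 193) → take 24/25 of H → 177.60; 67/67 used.
4 item(s) taken whole; one partial (take 24/25 of H).

4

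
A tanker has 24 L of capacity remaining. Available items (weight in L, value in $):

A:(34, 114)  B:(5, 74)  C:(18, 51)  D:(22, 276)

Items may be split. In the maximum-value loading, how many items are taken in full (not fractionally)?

Sort by value per unit weight and fill in that order.
Ratios (sorted): B 14.80, D 12.55, A 3.35, C 2.83
take B (5 @ 74); take 19/22 of D → 238.36. Capacity used 24/24.
1 item(s) taken whole; one partial (take 19/22 of D).

1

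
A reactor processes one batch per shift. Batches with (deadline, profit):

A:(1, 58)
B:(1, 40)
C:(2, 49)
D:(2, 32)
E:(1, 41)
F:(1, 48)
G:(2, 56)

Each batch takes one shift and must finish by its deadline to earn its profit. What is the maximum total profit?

Take jobs in profit order; each goes to the latest open slot no later than its deadline.
By profit: A(d1,58), G(d2,56), C(d2,49), F(d1,48), E(d1,41), B(d1,40), D(d2,32)
A→slot 1; G→slot 2; C skipped; F skipped; E skipped; B skipped; D skipped.
Profit = 58 + 56 = 114

114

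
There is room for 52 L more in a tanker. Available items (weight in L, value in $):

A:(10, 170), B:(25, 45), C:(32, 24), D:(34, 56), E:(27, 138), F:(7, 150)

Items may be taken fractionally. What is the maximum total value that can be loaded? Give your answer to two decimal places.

472.40

Greedy by value/weight ratio, highest first.
Ratios (sorted): F 21.43, A 17.00, E 5.11, B 1.80, D 1.65, C 0.75
take F (7 @ 150); take A (10 @ 170); take E (27 @ 138); take 8/25 of B → 14.40. Capacity used 52/52.
Total value = 472.40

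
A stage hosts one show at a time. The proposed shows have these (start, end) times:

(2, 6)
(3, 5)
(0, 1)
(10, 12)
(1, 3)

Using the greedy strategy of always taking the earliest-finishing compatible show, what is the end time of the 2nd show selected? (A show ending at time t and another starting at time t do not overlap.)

3

Sorted by end: (0,1)  (1,3)  (3,5)  (2,6)  (10,12)
take (0,1); take (1,3); take (3,5); skip (2,6); take (10,12).
Selected: (0,1) (1,3) (3,5) (10,12)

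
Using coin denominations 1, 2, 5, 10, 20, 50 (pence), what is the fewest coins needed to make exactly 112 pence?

4

112 = 2×50 + 1×10 + 1×2
Total coins = 2 + 1 + 1 = 4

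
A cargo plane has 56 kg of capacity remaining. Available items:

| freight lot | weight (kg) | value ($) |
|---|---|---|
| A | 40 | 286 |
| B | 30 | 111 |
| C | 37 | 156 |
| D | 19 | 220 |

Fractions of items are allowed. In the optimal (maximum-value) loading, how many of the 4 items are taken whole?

Sort by value per unit weight and fill in that order.
Ratios (sorted): D 11.58, A 7.15, C 4.22, B 3.70
take D (19 @ 220); take 37/40 of A → 264.55. Capacity used 56/56.
1 item(s) taken whole; one partial (take 37/40 of A).

1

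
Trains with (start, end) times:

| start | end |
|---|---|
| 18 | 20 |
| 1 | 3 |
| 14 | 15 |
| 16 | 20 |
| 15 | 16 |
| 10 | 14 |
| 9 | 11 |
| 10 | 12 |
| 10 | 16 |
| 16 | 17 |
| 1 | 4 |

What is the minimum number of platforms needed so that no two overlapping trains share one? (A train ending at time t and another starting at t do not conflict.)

Count concurrent intervals with a sweep; the peak is the room count.
starts: [1, 1, 9, 10, 10, 10, 14, 15, 16, 16, 18]
ends:   [3, 4, 11, 12, 14, 15, 16, 16, 17, 20, 20]
s1→1 s1→2 e3→1 e4→0 s9→1 s10→2 s10→3 s10→4  — peak 4.

4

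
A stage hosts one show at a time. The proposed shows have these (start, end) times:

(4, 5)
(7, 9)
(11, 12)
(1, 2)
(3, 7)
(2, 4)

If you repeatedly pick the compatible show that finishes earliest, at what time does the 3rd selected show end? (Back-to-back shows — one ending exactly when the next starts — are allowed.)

Greedy by earliest finish: after sorting by end time, pick each interval compatible with the last pick.
Sorted by end: (1,2)  (2,4)  (4,5)  (3,7)  (7,9)  (11,12)
take (1,2); take (2,4); take (4,5); take (7,9); take (11,12).
Selected: (1,2) (2,4) (4,5) (7,9) (11,12)

5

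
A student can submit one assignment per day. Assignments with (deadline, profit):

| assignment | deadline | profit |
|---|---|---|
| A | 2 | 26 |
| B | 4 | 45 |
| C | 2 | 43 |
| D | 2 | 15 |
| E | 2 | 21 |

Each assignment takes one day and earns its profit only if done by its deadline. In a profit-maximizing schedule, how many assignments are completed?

3

By profit: B(d4,45), C(d2,43), A(d2,26), E(d2,21), D(d2,15)
B→slot 4; C→slot 2; A→slot 1; E skipped; D skipped.
3 of 5 scheduled.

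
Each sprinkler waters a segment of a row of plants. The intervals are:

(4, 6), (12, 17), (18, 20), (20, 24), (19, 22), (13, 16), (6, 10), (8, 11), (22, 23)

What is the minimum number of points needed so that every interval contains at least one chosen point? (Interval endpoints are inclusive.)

5

By right end: [4,6]  [6,10]  [8,11]  [13,16]  [12,17]  [18,20]  [19,22]  [22,23]  [20,24]
[4,6] uncovered → point at 6; [8,11] uncovered → point at 11; [13,16] uncovered → point at 16; [18,20] uncovered → point at 20; [22,23] uncovered → point at 23.
Points: 6, 11, 16, 20, 23 (5 total).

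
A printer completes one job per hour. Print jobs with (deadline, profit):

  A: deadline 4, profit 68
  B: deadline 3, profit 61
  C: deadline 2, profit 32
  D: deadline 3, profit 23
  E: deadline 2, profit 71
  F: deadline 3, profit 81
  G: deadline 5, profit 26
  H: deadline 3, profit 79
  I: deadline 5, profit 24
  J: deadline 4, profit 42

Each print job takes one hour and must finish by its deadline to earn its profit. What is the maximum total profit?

325

By profit: F(d3,81), H(d3,79), E(d2,71), A(d4,68), B(d3,61), J(d4,42), C(d2,32), G(d5,26), I(d5,24), D(d3,23)
F→slot 3; H→slot 2; E→slot 1; A→slot 4; B skipped; J skipped; C skipped; G→slot 5; I skipped; D skipped.
Profit = 71 + 79 + 81 + 68 + 26 = 325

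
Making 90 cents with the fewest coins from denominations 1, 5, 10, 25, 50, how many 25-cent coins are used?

1

Use the largest denomination that fits, subtract, and repeat.
90 − 1×50→40 − 1×25→15 − 1×10→5 − 1×5→0
Count of 25: 1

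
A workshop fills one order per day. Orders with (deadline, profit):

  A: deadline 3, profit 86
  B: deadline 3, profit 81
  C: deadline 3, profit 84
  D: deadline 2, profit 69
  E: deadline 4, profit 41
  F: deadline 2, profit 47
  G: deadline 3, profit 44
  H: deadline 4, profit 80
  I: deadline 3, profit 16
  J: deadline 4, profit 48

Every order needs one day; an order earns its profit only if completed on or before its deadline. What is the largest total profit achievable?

331

Take jobs in profit order; each goes to the latest open slot no later than its deadline.
Profit order: A=86 C=84 B=81 H=80 D=69 J=48 F=47 G=44 E=41 I=16
Assign: A→slot 3, C→slot 2, B→slot 1, H→slot 4, D skipped, J skipped, F skipped, G skipped, E skipped, I skipped.
Slots: [1:B] [2:C] [3:A] [4:H]
Profit = 81 + 84 + 86 + 80 = 331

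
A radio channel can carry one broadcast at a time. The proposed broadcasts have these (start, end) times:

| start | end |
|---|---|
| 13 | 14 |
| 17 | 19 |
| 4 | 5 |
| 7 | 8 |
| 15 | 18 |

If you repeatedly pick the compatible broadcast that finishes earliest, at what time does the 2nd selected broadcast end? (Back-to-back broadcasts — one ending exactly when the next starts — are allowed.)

Sorted by end: (4,5)  (7,8)  (13,14)  (15,18)  (17,19)
take (4,5); take (7,8); take (13,14); take (15,18); skip (17,19).
Selected: (4,5) (7,8) (13,14) (15,18)

8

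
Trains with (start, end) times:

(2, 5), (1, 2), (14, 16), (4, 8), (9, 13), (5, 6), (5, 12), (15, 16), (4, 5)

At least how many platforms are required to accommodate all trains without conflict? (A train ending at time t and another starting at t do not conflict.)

3

starts: [1, 2, 4, 4, 5, 5, 9, 14, 15]
ends:   [2, 5, 5, 6, 8, 12, 13, 16, 16]
s1→1 e2→0 s2→1 s4→2 s4→3  — peak 3.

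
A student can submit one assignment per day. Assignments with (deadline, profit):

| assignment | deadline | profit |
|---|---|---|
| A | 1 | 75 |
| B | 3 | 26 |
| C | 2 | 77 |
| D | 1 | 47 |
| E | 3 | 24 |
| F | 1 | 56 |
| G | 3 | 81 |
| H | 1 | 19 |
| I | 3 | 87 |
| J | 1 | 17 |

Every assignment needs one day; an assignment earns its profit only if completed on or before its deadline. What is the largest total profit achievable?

By profit: I(d3,87), G(d3,81), C(d2,77), A(d1,75), F(d1,56), D(d1,47), B(d3,26), E(d3,24), H(d1,19), J(d1,17)
I→slot 3; G→slot 2; C→slot 1; A skipped; F skipped; D skipped; B skipped; E skipped; H skipped; J skipped.
Profit = 77 + 81 + 87 = 245

245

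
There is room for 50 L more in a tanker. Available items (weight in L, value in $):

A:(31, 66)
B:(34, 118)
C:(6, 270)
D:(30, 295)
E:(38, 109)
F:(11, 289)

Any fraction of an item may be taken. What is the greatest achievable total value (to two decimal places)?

Ratios (sorted): C 45.00, F 26.27, D 9.83, B 3.47, E 2.87, A 2.13
take C (6 @ 270); take F (11 @ 289); take D (30 @ 295); take 3/34 of B → 10.41. Capacity used 50/50.
Total value = 864.41

864.41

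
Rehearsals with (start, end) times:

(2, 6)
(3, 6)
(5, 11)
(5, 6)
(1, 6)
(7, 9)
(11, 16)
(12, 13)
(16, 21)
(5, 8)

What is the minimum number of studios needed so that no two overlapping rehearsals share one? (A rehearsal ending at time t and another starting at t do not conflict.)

6

starts: [1, 2, 3, 5, 5, 5, 7, 11, 12, 16]
ends:   [6, 6, 6, 6, 8, 9, 11, 13, 16, 21]
s1→1 s2→2 s3→3 s5→4 s5→5 s5→6  — peak 6.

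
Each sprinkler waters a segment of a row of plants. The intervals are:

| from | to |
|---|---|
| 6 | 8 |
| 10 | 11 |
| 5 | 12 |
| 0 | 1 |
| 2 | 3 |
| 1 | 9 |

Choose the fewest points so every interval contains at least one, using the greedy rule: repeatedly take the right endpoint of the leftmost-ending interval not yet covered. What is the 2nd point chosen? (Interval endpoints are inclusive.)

3

By right end: [0,1]  [2,3]  [6,8]  [1,9]  [10,11]  [5,12]
[0,1] uncovered → point at 1; [2,3] uncovered → point at 3; [6,8] uncovered → point at 8; [10,11] uncovered → point at 11.
Points: 1, 3, 8, 11 (4 total).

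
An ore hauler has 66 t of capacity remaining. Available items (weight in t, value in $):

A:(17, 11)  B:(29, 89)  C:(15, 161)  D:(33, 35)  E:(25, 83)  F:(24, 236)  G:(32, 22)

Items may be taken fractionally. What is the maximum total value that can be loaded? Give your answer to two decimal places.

Sort by value per unit weight and fill in that order.
Ratios (sorted): C 10.73, F 9.83, E 3.32, B 3.07, D 1.06, G 0.69, A 0.65
take C (15 @ 161); take F (24 @ 236); take E (25 @ 83); take 2/29 of B → 6.14. Capacity used 66/66.
Total value = 486.14

486.14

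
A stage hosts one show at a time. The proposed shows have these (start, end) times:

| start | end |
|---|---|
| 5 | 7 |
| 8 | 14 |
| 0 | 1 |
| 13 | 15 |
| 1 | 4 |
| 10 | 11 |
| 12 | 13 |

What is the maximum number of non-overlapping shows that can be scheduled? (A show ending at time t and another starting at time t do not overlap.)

Order by finish time; keep every interval that doesn't clash with the previous kept one.
By end time: (0,1), (1,4), (5,7), (10,11), (12,13), (8,14), (13,15).
Pick (0,1); next start ≥ 1 → (1,4); next start ≥ 4 → (5,7); next start ≥ 7 → (10,11); next start ≥ 11 → (12,13); next start ≥ 13 → (13,15).
Selected 6 shows.

6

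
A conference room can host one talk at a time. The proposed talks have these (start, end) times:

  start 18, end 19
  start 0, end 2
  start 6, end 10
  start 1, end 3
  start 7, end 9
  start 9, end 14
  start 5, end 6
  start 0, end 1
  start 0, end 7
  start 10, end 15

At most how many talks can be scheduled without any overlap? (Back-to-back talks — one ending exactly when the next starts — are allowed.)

Sorted by end: (0,1)  (0,2)  (1,3)  (5,6)  (0,7)  (7,9)  (6,10)  (9,14)  (10,15)  (18,19)
take (0,1); skip (0,2); take (1,3); take (5,6); take (7,9); take (9,14); take (18,19).
Selected 6 talks.

6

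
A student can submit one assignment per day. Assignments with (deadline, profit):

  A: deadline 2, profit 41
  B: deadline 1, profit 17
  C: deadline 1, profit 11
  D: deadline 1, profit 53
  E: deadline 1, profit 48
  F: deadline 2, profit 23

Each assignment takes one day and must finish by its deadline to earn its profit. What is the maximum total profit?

94

Profit order: D=53 E=48 A=41 F=23 B=17 C=11
Assign: D→slot 1, E skipped, A→slot 2, F skipped, B skipped, C skipped.
Slots: [1:D] [2:A]
Profit = 53 + 41 = 94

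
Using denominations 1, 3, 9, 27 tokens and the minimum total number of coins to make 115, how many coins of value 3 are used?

2

115 = 4×27 + 2×3 + 1×1
Count of 3: 2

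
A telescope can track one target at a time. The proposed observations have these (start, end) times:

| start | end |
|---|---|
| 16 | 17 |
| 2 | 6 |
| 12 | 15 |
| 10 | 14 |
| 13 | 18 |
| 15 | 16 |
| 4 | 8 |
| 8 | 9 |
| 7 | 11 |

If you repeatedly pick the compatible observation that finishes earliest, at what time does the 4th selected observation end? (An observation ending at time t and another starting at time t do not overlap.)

Sort by end time and greedily take each interval whose start is ≥ the last chosen end.
By end time: (2,6), (4,8), (8,9), (7,11), (10,14), (12,15), (15,16), (16,17), (13,18).
Pick (2,6); next start ≥ 6 → (8,9); next start ≥ 9 → (10,14); next start ≥ 14 → (15,16); next start ≥ 16 → (16,17).
Selected: (2,6) (8,9) (10,14) (15,16) (16,17)

16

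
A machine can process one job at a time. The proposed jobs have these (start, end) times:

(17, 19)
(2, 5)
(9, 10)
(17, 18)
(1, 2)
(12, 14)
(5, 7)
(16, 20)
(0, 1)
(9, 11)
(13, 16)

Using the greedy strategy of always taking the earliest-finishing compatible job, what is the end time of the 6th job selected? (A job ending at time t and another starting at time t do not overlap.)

Sort by end time and greedily take each interval whose start is ≥ the last chosen end.
By end time: (0,1), (1,2), (2,5), (5,7), (9,10), (9,11), (12,14), (13,16), (17,18), (17,19), (16,20).
Pick (0,1); next start ≥ 1 → (1,2); next start ≥ 2 → (2,5); next start ≥ 5 → (5,7); next start ≥ 7 → (9,10); next start ≥ 10 → (12,14); next start ≥ 14 → (17,18).
Selected: (0,1) (1,2) (2,5) (5,7) (9,10) (12,14) (17,18)

14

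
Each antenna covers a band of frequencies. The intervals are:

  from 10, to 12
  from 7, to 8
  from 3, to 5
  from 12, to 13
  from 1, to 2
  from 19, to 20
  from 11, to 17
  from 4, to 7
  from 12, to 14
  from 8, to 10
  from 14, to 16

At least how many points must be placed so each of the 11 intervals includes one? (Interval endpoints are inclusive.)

6

Sort by right endpoint; whenever an interval is uncovered, place a point at its right end.
By right end: [1,2]  [3,5]  [4,7]  [7,8]  [8,10]  [10,12]  [12,13]  [12,14]  [14,16]  [11,17]  [19,20]
[1,2] uncovered → point at 2; [3,5] uncovered → point at 5; [7,8] uncovered → point at 8; [10,12] uncovered → point at 12; [14,16] uncovered → point at 16; [19,20] uncovered → point at 20.
Points: 2, 5, 8, 12, 16, 20 (6 total).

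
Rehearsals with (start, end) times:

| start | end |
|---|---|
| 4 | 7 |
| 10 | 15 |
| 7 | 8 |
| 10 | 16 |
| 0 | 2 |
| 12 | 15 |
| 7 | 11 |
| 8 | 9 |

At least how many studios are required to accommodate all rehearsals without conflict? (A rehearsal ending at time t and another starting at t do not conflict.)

3

Count concurrent intervals with a sweep; the peak is the room count.
starts: [0, 4, 7, 7, 8, 10, 10, 12]
ends:   [2, 7, 8, 9, 11, 15, 15, 16]
s0→1 e2→0 s4→1 e7→0 s7→1 s7→2 e8→1 s8→2 e9→1 s10→2 s10→3  — peak 3.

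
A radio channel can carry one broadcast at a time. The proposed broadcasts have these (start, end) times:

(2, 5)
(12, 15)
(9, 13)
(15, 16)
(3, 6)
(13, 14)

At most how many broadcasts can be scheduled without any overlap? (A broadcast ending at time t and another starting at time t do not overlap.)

4

Order by finish time; keep every interval that doesn't clash with the previous kept one.
Sorted by end: (2,5)  (3,6)  (9,13)  (13,14)  (12,15)  (15,16)
take (2,5); take (9,13); take (13,14); take (15,16).
Selected 4 broadcasts.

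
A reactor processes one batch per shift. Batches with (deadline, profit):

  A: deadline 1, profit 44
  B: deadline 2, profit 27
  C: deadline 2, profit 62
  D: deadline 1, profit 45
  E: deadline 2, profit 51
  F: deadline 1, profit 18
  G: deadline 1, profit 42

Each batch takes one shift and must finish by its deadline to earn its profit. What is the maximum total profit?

113

Sort by profit descending; place each in the latest free slot ≤ its deadline.
By profit: C(d2,62), E(d2,51), D(d1,45), A(d1,44), G(d1,42), B(d2,27), F(d1,18)
C→slot 2; E→slot 1; D skipped; A skipped; G skipped; B skipped; F skipped.
Profit = 51 + 62 = 113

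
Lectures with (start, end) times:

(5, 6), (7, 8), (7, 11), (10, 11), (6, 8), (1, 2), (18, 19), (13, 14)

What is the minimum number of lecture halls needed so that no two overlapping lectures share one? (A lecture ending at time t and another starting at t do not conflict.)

3

starts: [1, 5, 6, 7, 7, 10, 13, 18]
ends:   [2, 6, 8, 8, 11, 11, 14, 19]
s1→1 e2→0 s5→1 e6→0 s6→1 s7→2 s7→3  — peak 3.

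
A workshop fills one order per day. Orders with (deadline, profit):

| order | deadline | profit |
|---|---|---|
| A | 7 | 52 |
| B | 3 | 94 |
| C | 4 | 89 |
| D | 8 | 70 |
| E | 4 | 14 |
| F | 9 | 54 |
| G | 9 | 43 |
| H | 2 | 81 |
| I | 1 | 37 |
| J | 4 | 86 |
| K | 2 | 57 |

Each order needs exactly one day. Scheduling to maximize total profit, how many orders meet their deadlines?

Profit order: B=94 C=89 J=86 H=81 D=70 K=57 F=54 A=52 G=43 I=37 E=14
Assign: B→slot 3, C→slot 4, J→slot 2, H→slot 1, D→slot 8, K skipped, F→slot 9, A→slot 7, G→slot 6, I skipped, E skipped.
Slots: [1:H] [2:J] [3:B] [4:C] [6:G] [7:A] [8:D] [9:F]
8 of 11 scheduled.

8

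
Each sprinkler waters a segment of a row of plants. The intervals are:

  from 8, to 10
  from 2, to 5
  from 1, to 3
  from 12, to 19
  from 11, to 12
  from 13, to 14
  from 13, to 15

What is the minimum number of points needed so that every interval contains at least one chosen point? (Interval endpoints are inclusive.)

4

By right end: [1,3]  [2,5]  [8,10]  [11,12]  [13,14]  [13,15]  [12,19]
[1,3] uncovered → point at 3; [8,10] uncovered → point at 10; [11,12] uncovered → point at 12; [13,14] uncovered → point at 14.
Points: 3, 10, 12, 14 (4 total).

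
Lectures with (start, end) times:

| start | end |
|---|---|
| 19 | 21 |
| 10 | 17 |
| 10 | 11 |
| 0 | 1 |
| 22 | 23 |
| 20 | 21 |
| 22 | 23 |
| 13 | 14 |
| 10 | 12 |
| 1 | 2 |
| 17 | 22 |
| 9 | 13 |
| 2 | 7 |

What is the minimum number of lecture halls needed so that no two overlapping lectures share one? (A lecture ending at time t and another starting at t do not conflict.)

4

Count concurrent intervals with a sweep; the peak is the room count.
Events (time:±→running): 0:+→1 1:-→0 1:+→1 2:-→0 2:+→1 7:-→0 9:+→1 10:+→2 10:+→3 10:+→4 … peak 4.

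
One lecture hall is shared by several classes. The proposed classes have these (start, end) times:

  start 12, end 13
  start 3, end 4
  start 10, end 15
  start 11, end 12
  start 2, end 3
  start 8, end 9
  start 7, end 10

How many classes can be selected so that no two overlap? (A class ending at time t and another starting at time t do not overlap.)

5

Greedy by earliest finish: after sorting by end time, pick each interval compatible with the last pick.
Sorted by end: (2,3)  (3,4)  (8,9)  (7,10)  (11,12)  (12,13)  (10,15)
take (2,3); take (3,4); take (8,9); skip (7,10); take (11,12); take (12,13).
Selected 5 classes.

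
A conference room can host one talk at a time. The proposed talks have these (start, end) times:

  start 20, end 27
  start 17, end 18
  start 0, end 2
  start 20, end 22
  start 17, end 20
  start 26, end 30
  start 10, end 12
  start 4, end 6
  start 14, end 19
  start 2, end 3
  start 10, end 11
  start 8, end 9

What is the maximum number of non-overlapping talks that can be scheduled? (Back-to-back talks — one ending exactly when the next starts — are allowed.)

8

Order by finish time; keep every interval that doesn't clash with the previous kept one.
By end time: (0,2), (2,3), (4,6), (8,9), (10,11), (10,12), (17,18), (14,19), (17,20), (20,22), (20,27), (26,30).
Pick (0,2); next start ≥ 2 → (2,3); next start ≥ 3 → (4,6); next start ≥ 6 → (8,9); next start ≥ 9 → (10,11); next start ≥ 11 → (17,18); next start ≥ 18 → (20,22); next start ≥ 22 → (26,30).
Selected 8 talks.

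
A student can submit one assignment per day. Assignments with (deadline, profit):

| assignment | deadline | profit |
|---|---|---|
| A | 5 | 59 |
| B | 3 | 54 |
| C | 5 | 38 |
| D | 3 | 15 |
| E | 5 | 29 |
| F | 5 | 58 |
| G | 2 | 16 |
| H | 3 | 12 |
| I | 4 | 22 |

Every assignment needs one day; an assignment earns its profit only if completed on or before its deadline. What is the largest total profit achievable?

238

Sort by profit descending; place each in the latest free slot ≤ its deadline.
By profit: A(d5,59), F(d5,58), B(d3,54), C(d5,38), E(d5,29), I(d4,22), G(d2,16), D(d3,15), H(d3,12)
A→slot 5; F→slot 4; B→slot 3; C→slot 2; E→slot 1; I skipped; G skipped; D skipped; H skipped.
Profit = 29 + 38 + 54 + 58 + 59 = 238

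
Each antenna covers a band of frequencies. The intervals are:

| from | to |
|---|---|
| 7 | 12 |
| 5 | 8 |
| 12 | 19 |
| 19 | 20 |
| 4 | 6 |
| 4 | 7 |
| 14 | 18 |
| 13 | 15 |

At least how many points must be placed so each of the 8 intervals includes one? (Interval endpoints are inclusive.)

4

Sorted: [4,6] [4,7] [5,8] [7,12] [13,15] [14,18] [12,19] [19,20]
{[4,6],[4,7],[5,8]} hit by 6; {[7,12]} hit by 12; {[13,15],[14,18],[12,19]} hit by 15; {[19,20]} hit by 20.
Points: 6, 12, 15, 20 (4 total).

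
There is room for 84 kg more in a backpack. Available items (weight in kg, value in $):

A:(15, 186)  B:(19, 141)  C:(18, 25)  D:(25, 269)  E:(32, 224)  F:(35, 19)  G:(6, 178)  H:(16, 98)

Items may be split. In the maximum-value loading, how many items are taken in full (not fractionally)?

4

Ratios (sorted): G 29.67, A 12.40, D 10.76, B 7.42, E 7.00, H 6.12, C 1.39, F 0.54
take G (6 @ 178); take A (15 @ 186); take D (25 @ 269); take B (19 @ 141); take 19/32 of E → 133.00. Capacity used 84/84.
4 item(s) taken whole; one partial (take 19/32 of E).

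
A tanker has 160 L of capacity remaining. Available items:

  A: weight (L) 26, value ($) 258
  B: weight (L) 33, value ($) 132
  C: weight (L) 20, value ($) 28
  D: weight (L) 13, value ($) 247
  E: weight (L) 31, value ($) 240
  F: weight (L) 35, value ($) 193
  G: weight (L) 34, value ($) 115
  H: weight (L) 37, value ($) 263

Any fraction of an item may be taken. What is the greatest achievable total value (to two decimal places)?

1273.00

Greedy by value/weight ratio, highest first.
Ratios (sorted): D 19.00, A 9.92, E 7.74, H 7.11, F 5.51, B 4.00, G 3.38, C 1.40
take D (13 @ 247); take A (26 @ 258); take E (31 @ 240); take H (37 @ 263); take F (35 @ 193); take 18/33 of B → 72.00. Capacity used 160/160.
Total value = 1273.00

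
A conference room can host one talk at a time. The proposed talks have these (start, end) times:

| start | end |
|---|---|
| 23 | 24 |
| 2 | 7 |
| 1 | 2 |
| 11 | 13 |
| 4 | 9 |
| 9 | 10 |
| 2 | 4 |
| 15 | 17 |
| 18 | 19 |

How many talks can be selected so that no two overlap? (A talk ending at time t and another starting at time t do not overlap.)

8

Greedy by earliest finish: after sorting by end time, pick each interval compatible with the last pick.
By end time: (1,2), (2,4), (2,7), (4,9), (9,10), (11,13), (15,17), (18,19), (23,24).
Pick (1,2); next start ≥ 2 → (2,4); next start ≥ 4 → (4,9); next start ≥ 9 → (9,10); next start ≥ 10 → (11,13); next start ≥ 13 → (15,17); next start ≥ 17 → (18,19); next start ≥ 19 → (23,24).
Selected 8 talks.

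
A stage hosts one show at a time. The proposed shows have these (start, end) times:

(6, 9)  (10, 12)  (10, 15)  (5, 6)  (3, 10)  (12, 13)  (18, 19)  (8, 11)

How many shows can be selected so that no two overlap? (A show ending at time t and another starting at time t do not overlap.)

5

Sorted by end: (5,6)  (6,9)  (3,10)  (8,11)  (10,12)  (12,13)  (10,15)  (18,19)
take (5,6); take (6,9); take (10,12); take (12,13); skip (10,15); take (18,19).
Selected 5 shows.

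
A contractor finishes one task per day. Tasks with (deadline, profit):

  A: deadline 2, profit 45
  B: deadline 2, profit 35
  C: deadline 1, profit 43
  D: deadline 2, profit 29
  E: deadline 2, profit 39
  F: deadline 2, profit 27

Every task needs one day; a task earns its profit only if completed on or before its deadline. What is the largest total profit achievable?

88

Profit order: A=45 C=43 E=39 B=35 D=29 F=27
Assign: A→slot 2, C→slot 1, E skipped, B skipped, D skipped, F skipped.
Slots: [1:C] [2:A]
Profit = 43 + 45 = 88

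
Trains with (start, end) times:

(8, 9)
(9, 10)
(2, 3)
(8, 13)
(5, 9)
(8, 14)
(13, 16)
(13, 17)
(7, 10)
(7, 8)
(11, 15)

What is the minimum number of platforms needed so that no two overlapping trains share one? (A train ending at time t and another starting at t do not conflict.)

5

The answer is the maximum number of intervals overlapping at any instant.
Events (time:±→running): 2:+→1 3:-→0 5:+→1 7:+→2 7:+→3 8:-→2 8:+→3 8:+→4 8:+→5 … peak 5.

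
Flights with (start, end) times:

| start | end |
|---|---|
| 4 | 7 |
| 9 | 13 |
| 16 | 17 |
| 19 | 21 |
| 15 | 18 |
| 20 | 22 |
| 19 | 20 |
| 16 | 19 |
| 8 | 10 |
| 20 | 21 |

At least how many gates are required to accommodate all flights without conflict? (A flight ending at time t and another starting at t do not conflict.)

3

starts: [4, 8, 9, 15, 16, 16, 19, 19, 20, 20]
ends:   [7, 10, 13, 17, 18, 19, 20, 21, 21, 22]
s4→1 e7→0 s8→1 s9→2 e10→1 e13→0 s15→1 s16→2 s16→3  — peak 3.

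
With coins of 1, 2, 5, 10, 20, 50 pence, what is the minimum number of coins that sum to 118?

Greedy: take as many of the largest coin as possible, then repeat with the remainder.
118 − 2×50→18 − 1×10→8 − 1×5→3 − 1×2→1 − 1×1→0
Total coins = 2 + 1 + 1 + 1 + 1 = 6

6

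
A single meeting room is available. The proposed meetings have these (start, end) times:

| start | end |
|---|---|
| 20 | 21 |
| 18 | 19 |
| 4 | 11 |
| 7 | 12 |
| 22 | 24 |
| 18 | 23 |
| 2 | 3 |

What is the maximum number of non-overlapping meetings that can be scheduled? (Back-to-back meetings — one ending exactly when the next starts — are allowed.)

Order by finish time; keep every interval that doesn't clash with the previous kept one.
By end time: (2,3), (4,11), (7,12), (18,19), (20,21), (18,23), (22,24).
Pick (2,3); next start ≥ 3 → (4,11); next start ≥ 11 → (18,19); next start ≥ 19 → (20,21); next start ≥ 21 → (22,24).
Selected 5 meetings.

5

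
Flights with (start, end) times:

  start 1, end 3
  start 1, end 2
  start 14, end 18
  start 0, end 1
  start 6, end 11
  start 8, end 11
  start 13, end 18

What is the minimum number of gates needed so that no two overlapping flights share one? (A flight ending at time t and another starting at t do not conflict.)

Count concurrent intervals with a sweep; the peak is the room count.
Events (time:±→running): 0:+→1 1:-→0 1:+→1 1:+→2 … peak 2.

2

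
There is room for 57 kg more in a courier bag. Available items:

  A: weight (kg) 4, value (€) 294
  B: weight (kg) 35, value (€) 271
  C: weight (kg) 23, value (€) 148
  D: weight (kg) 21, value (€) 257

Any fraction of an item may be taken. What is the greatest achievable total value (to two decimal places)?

Greedy by value/weight ratio, highest first.
Ratios (sorted): A 73.50, D 12.24, B 7.74, C 6.43
take A (4 @ 294); take D (21 @ 257); take 32/35 of B → 247.77. Capacity used 57/57.
Total value = 798.77

798.77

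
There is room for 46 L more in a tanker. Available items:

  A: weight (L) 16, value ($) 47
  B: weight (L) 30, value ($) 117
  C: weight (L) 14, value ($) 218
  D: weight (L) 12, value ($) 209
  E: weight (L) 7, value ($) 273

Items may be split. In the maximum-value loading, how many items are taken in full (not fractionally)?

3

Greedy by value/weight ratio, highest first.
Ratios (sorted): E 39.00, D 17.42, C 15.57, B 3.90, A 2.94
take E (7 @ 273); take D (12 @ 209); take C (14 @ 218); take 13/30 of B → 50.70. Capacity used 46/46.
3 item(s) taken whole; one partial (take 13/30 of B).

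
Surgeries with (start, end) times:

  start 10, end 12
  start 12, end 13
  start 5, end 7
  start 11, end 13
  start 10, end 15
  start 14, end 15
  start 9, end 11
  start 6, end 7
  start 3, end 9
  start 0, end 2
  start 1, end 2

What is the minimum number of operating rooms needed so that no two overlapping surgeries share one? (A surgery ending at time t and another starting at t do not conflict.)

3

starts: [0, 1, 3, 5, 6, 9, 10, 10, 11, 12, 14]
ends:   [2, 2, 7, 7, 9, 11, 12, 13, 13, 15, 15]
s0→1 s1→2 e2→1 e2→0 s3→1 s5→2 s6→3  — peak 3.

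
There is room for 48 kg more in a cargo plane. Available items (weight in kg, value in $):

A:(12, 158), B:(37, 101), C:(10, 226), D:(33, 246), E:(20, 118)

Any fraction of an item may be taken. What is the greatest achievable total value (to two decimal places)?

577.82

Greedy by value/weight ratio, highest first.
Ratios (sorted): C 22.60, A 13.17, D 7.45, E 5.90, B 2.73
take C (10 @ 226); take A (12 @ 158); take 26/33 of D → 193.82. Capacity used 48/48.
Total value = 577.82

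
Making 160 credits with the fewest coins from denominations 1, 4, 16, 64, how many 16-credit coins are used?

160 − 2×64→32 − 2×16→0
Count of 16: 2

2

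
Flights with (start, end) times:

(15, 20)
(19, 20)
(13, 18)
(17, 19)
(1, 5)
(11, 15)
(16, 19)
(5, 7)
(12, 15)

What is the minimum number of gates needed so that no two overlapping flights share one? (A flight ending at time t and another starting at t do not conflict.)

4

Events (time:±→running): 1:+→1 5:-→0 5:+→1 7:-→0 11:+→1 12:+→2 13:+→3 15:-→2 15:-→1 15:+→2 16:+→3 17:+→4 … peak 4.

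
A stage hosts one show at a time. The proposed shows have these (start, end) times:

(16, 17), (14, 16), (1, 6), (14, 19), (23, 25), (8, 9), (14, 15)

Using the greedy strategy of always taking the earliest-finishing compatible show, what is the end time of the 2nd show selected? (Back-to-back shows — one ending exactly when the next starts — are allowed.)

9

Sorted by end: (1,6)  (8,9)  (14,15)  (14,16)  (16,17)  (14,19)  (23,25)
take (1,6); take (8,9); take (14,15); take (16,17); skip (14,19); take (23,25).
Selected: (1,6) (8,9) (14,15) (16,17) (23,25)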